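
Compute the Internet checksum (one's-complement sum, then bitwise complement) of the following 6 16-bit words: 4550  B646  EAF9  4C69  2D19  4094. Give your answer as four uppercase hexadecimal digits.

5F58

One's-complement addition (fold any carry out of bit 15 back into bit 0):
  0x4550 + 0xB646 = 0x0FB96
  0xFB96 + 0xEAF9 = 0x1E68F → wrap carry → 0xE690
  0xE690 + 0x4C69 = 0x132F9 → wrap carry → 0x32FA
  0x32FA + 0x2D19 = 0x06013
  0x6013 + 0x4094 = 0x0A0A7
One's-complement sum = 0xA0A7.
Checksum = ~0xA0A7 & 0xFFFF = 0x5F58.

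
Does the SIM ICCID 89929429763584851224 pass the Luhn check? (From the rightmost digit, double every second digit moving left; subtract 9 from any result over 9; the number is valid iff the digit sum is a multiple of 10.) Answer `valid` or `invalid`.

valid

From the right, keep odd positions and double even positions (subtract 9 from any doubled value over 9):
  doubled (positions 2,4,...): 4 2 7 7 6 5 4 9 9 7 → sum 60
  kept (positions 1,3,...): 4 2 5 4 5 6 9 4 2 9 → sum 50
Total = 110.
110 mod 10 = 0, so the number is valid.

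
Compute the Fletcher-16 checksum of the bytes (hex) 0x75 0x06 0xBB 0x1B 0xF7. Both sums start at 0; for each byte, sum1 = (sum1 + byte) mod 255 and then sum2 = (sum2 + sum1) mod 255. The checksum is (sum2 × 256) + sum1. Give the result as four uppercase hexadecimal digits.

Running sums (mod 255):
  after byte 0 (0x75): sum1=117, sum2=117
  after byte 1 (0x06): sum1=123, sum2=240
  after byte 2 (0xBB): sum1=55, sum2=40
  after byte 3 (0x1B): sum1=82, sum2=122
  after byte 4 (0xF7): sum1=74, sum2=196
Checksum = sum2·256 + sum1 = 196·256 + 74 = 50250 = 0xC44A.

C44A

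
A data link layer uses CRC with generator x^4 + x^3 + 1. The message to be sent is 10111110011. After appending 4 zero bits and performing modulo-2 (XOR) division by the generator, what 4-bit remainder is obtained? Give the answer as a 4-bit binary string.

0001

Append 4 zeros: 101111100110000. Divide by 11001 (XOR where the leading bit is 1):
  pos 0: 10111 XOR 11001 = 01110
  pos 1: 11101 XOR 11001 = 00100
  pos 3: 10010 XOR 11001 = 01011
  pos 4: 10110 XOR 11001 = 01111
  pos 5: 11111 XOR 11001 = 00110
  pos 7: 11010 XOR 11001 = 00011
  pos 10: 11000 XOR 11001 = 00001
Remainder (last 4 bits) = 0001. This is the CRC / FCS.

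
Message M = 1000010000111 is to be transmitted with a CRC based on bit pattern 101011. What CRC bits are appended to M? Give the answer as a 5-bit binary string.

Append 5 zeros: 100001000011100000. Divide by 101011 (XOR where the leading bit is 1):
  pos 0: 100001 XOR 101011 = 001010
  pos 2: 101000 XOR 101011 = 000011
  pos 6: 110011 XOR 101011 = 011000
  pos 7: 110001 XOR 101011 = 011010
  pos 8: 110100 XOR 101011 = 011111
  pos 9: 111110 XOR 101011 = 010101
  pos 10: 101010 XOR 101011 = 000001
Remainder (last 5 bits) = 00100. This is the CRC / FCS.

00100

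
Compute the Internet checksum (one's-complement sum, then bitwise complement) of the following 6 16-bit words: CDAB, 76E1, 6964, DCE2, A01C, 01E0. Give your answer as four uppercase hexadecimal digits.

One's-complement addition (fold any carry out of bit 15 back into bit 0):
  0xCDAB + 0x76E1 = 0x1448C → wrap carry → 0x448D
  0x448D + 0x6964 = 0x0ADF1
  0xADF1 + 0xDCE2 = 0x18AD3 → wrap carry → 0x8AD4
  0x8AD4 + 0xA01C = 0x12AF0 → wrap carry → 0x2AF1
  0x2AF1 + 0x01E0 = 0x02CD1
One's-complement sum = 0x2CD1.
Checksum = ~0x2CD1 & 0xFFFF = 0xD32E.

D32E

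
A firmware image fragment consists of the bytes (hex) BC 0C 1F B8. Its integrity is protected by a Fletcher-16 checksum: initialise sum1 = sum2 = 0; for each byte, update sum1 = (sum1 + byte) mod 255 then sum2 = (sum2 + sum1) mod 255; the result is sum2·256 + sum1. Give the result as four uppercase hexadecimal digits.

Running sums (mod 255):
  after byte 0 (BC): sum1=188, sum2=188
  after byte 1 (0C): sum1=200, sum2=133
  after byte 2 (1F): sum1=231, sum2=109
  after byte 3 (B8): sum1=160, sum2=14
Checksum = sum2·256 + sum1 = 14·256 + 160 = 3744 = 0x0EA0.

0EA0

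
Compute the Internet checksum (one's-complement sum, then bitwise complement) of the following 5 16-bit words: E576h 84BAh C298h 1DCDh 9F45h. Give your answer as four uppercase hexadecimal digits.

1623

One's-complement addition (fold any carry out of bit 15 back into bit 0):
  0xE576 + 0x84BA = 0x16A30 → wrap carry → 0x6A31
  0x6A31 + 0xC298 = 0x12CC9 → wrap carry → 0x2CCA
  0x2CCA + 0x1DCD = 0x04A97
  0x4A97 + 0x9F45 = 0x0E9DC
One's-complement sum = 0xE9DC.
Checksum = ~0xE9DC & 0xFFFF = 0x1623.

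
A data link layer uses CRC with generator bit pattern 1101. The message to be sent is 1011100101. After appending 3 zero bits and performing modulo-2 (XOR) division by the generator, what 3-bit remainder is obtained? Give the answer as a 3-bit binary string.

110

Append 3 zeros: 1011100101000. Divide by 1101 (XOR where the leading bit is 1):
  pos 0: 1011 XOR 1101 = 0110
  pos 1: 1101 XOR 1101 = 0000
  pos 7: 1010 XOR 1101 = 0111
  pos 8: 1110 XOR 1101 = 0011
Remainder (last 3 bits) = 110. This is the CRC / FCS.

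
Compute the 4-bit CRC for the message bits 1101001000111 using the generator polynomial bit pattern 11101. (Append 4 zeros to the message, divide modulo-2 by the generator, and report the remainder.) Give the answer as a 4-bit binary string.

0100

Append 4 zeros: 11010010001110000. Divide by 11101 (XOR where the leading bit is 1):
  pos 0: 11010 XOR 11101 = 00111
  pos 2: 11101 XOR 11101 = 00000
  pos 10: 11100 XOR 11101 = 00001
Remainder (last 4 bits) = 0100. This is the CRC / FCS.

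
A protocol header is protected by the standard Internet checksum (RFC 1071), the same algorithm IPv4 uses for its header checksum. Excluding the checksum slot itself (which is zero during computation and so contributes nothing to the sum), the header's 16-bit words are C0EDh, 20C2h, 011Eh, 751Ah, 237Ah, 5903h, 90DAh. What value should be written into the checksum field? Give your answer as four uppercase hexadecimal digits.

9ABF

One's-complement addition (fold any carry out of bit 15 back into bit 0):
  0xC0ED + 0x20C2 = 0x0E1AF
  0xE1AF + 0x011E = 0x0E2CD
  0xE2CD + 0x751A = 0x157E7 → wrap carry → 0x57E8
  0x57E8 + 0x237A = 0x07B62
  0x7B62 + 0x5903 = 0x0D465
  0xD465 + 0x90DA = 0x1653F → wrap carry → 0x6540
One's-complement sum = 0x6540.
Checksum = ~0x6540 & 0xFFFF = 0x9ABF.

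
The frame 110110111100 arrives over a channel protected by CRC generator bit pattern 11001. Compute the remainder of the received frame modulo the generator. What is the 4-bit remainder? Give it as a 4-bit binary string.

Modulo-2 division of 110110111100 by 11001:
  pos 0: 11011 XOR 11001 = 00010
  pos 3: 10011 XOR 11001 = 01010
  pos 4: 10101 XOR 11001 = 01100
  pos 5: 11001 XOR 11001 = 00000
Remainder = 0000 (zero — the frame passes the CRC check).

0000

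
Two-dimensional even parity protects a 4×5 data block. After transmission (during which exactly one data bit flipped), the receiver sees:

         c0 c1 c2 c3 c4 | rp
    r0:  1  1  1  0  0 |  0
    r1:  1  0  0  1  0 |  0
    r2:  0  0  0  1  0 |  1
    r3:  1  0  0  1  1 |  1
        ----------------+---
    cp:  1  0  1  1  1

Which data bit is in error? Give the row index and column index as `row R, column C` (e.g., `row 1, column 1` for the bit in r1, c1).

Recompute each row's even parity and compare to rp:
  r0: data parity 1, sent rp 0 → mismatch
  r1: data parity 0, sent rp 0 → ok
  r2: data parity 1, sent rp 1 → ok
  r3: data parity 1, sent rp 1 → ok
Recompute each column's even parity and compare to cp:
  c0: data parity 1, sent cp 1 → ok
  c1: data parity 1, sent cp 0 → mismatch
  c2: data parity 1, sent cp 1 → ok
  c3: data parity 1, sent cp 1 → ok
  c4: data parity 1, sent cp 1 → ok
Exactly one row (r0) and one column (c1) fail → the flipped bit is at their intersection.

row 0, column 1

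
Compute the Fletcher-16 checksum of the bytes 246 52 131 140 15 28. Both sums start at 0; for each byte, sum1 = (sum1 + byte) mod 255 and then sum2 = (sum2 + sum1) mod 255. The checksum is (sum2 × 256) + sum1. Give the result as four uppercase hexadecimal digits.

BC66

Running sums (mod 255):
  after byte 0 (246): sum1=246, sum2=246
  after byte 1 (52): sum1=43, sum2=34
  after byte 2 (131): sum1=174, sum2=208
  after byte 3 (140): sum1=59, sum2=12
  after byte 4 (15): sum1=74, sum2=86
  after byte 5 (28): sum1=102, sum2=188
Checksum = sum2·256 + sum1 = 188·256 + 102 = 48230 = 0xBC66.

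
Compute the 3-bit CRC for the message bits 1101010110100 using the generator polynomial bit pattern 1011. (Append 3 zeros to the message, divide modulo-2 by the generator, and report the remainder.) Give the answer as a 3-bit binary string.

Append 3 zeros: 1101010110100000. Divide by 1011 (XOR where the leading bit is 1):
  pos 0: 1101 XOR 1011 = 0110
  pos 1: 1100 XOR 1011 = 0111
  pos 2: 1111 XOR 1011 = 0100
  pos 3: 1000 XOR 1011 = 0011
  pos 5: 1111 XOR 1011 = 0100
  pos 6: 1000 XOR 1011 = 0011
  pos 8: 1110 XOR 1011 = 0101
  pos 9: 1010 XOR 1011 = 0001
  pos 12: 1000 XOR 1011 = 0011
Remainder (last 3 bits) = 011. This is the CRC / FCS.

011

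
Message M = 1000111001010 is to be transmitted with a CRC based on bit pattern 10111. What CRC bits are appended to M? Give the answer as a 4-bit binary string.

1010

Append 4 zeros: 10001110010100000. Divide by 10111 (XOR where the leading bit is 1):
  pos 0: 10001 XOR 10111 = 00110
  pos 2: 11011 XOR 10111 = 01100
  pos 3: 11000 XOR 10111 = 01111
  pos 4: 11110 XOR 10111 = 01001
  pos 5: 10011 XOR 10111 = 00100
  pos 7: 10001 XOR 10111 = 00110
  pos 9: 11000 XOR 10111 = 01111
  pos 10: 11110 XOR 10111 = 01001
  pos 11: 10010 XOR 10111 = 00101
Remainder (last 4 bits) = 1010. This is the CRC / FCS.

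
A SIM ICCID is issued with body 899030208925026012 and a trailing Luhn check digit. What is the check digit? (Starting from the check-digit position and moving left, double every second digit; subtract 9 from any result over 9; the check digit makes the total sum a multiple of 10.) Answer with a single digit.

Partial digits right→left: 2 1 0 6 2 0 5 2 9 8 0 2 0 3 0 9 9 8
Double every second digit counting from the check-digit position (so the 1st, 3rd, 5th, ... of the partial from the right).
  doubled (with −9 where >9): 4 0 4 1 9 0 0 0 9 → sum 27
  kept as-is: 1 6 0 2 8 2 3 9 8 → sum 39
Total = 27 + 39 = 66.
Check digit = (10 − (66 mod 10)) mod 10 = 4.

4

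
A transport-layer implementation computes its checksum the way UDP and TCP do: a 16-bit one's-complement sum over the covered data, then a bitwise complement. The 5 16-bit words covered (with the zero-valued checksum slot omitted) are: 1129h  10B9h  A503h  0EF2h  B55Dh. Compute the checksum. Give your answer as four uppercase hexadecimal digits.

74CA

One's-complement addition (fold any carry out of bit 15 back into bit 0):
  0x1129 + 0x10B9 = 0x021E2
  0x21E2 + 0xA503 = 0x0C6E5
  0xC6E5 + 0x0EF2 = 0x0D5D7
  0xD5D7 + 0xB55D = 0x18B34 → wrap carry → 0x8B35
One's-complement sum = 0x8B35.
Checksum = ~0x8B35 & 0xFFFF = 0x74CA.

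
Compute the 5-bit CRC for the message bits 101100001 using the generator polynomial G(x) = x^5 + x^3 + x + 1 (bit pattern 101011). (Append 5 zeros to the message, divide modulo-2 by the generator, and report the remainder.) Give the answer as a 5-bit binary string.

Append 5 zeros: 10110000100000. Divide by 101011 (XOR where the leading bit is 1):
  pos 0: 101100 XOR 101011 = 000111
  pos 3: 111001 XOR 101011 = 010010
  pos 4: 100100 XOR 101011 = 001111
  pos 6: 111100 XOR 101011 = 010111
  pos 7: 101110 XOR 101011 = 000101
Remainder (last 5 bits) = 01010. This is the CRC / FCS.

01010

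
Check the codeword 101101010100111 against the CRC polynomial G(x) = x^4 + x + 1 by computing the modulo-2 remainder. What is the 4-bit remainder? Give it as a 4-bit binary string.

1000

Modulo-2 division of 101101010100111 by 10011:
  pos 0: 10110 XOR 10011 = 00101
  pos 2: 10110 XOR 10011 = 00101
  pos 4: 10110 XOR 10011 = 00101
  pos 6: 10110 XOR 10011 = 00101
  pos 8: 10101 XOR 10011 = 00110
  pos 10: 11011 XOR 10011 = 01000
Remainder = 1000 (nonzero — an error is detected).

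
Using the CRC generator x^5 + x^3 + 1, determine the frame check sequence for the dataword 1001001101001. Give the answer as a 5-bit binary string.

Append 5 zeros: 100100110100100000. Divide by 101001 (XOR where the leading bit is 1):
  pos 0: 100100 XOR 101001 = 001101
  pos 2: 110111 XOR 101001 = 011110
  pos 3: 111100 XOR 101001 = 010101
  pos 4: 101011 XOR 101001 = 000010
  pos 8: 100010 XOR 101001 = 001011
  pos 10: 101100 XOR 101001 = 000101
Remainder (last 5 bits) = 10100. This is the CRC / FCS.

10100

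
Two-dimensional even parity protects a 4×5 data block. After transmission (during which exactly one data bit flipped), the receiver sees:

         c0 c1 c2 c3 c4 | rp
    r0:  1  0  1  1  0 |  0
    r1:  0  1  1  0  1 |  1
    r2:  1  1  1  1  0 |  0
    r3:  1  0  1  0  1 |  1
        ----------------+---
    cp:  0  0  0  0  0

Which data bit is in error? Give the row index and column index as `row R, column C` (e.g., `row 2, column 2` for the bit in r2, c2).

Recompute each row's even parity and compare to rp:
  r0: data parity 1, sent rp 0 → mismatch
  r1: data parity 1, sent rp 1 → ok
  r2: data parity 0, sent rp 0 → ok
  r3: data parity 1, sent rp 1 → ok
Recompute each column's even parity and compare to cp:
  c0: data parity 1, sent cp 0 → mismatch
  c1: data parity 0, sent cp 0 → ok
  c2: data parity 0, sent cp 0 → ok
  c3: data parity 0, sent cp 0 → ok
  c4: data parity 0, sent cp 0 → ok
Exactly one row (r0) and one column (c0) fail → the flipped bit is at their intersection.

row 0, column 0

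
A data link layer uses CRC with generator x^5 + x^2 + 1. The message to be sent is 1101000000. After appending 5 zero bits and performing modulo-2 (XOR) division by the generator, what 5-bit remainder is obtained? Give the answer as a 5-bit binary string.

Append 5 zeros: 110100000000000. Divide by 100101 (XOR where the leading bit is 1):
  pos 0: 110100 XOR 100101 = 010001
  pos 1: 100010 XOR 100101 = 000111
  pos 4: 111000 XOR 100101 = 011101
  pos 5: 111010 XOR 100101 = 011111
  pos 6: 111110 XOR 100101 = 011011
  pos 7: 110110 XOR 100101 = 010011
  pos 8: 100110 XOR 100101 = 000011
Remainder (last 5 bits) = 00110. This is the CRC / FCS.

00110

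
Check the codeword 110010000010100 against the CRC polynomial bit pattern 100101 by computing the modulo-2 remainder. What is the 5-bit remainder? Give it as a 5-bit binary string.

Modulo-2 division of 110010000010100 by 100101:
  pos 0: 110010 XOR 100101 = 010111
  pos 1: 101110 XOR 100101 = 001011
  pos 3: 101100 XOR 100101 = 001001
  pos 5: 100101 XOR 100101 = 000000
Remainder = 00100 (nonzero — an error is detected).

00100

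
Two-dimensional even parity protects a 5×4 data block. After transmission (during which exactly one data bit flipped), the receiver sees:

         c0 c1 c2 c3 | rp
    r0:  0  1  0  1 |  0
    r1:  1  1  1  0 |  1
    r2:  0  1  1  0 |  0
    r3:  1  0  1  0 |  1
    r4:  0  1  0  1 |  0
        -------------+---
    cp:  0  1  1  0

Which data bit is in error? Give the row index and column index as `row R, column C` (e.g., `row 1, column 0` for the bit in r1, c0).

Recompute each row's even parity and compare to rp:
  r0: data parity 0, sent rp 0 → ok
  r1: data parity 1, sent rp 1 → ok
  r2: data parity 0, sent rp 0 → ok
  r3: data parity 0, sent rp 1 → mismatch
  r4: data parity 0, sent rp 0 → ok
Recompute each column's even parity and compare to cp:
  c0: data parity 0, sent cp 0 → ok
  c1: data parity 0, sent cp 1 → mismatch
  c2: data parity 1, sent cp 1 → ok
  c3: data parity 0, sent cp 0 → ok
Exactly one row (r3) and one column (c1) fail → the flipped bit is at their intersection.

row 3, column 1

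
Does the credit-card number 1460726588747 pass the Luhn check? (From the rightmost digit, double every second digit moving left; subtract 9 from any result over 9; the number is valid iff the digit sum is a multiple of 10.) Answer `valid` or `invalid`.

valid

From the right, keep odd positions and double even positions (subtract 9 from any doubled value over 9):
  doubled (positions 2,4,...): 8 7 1 4 0 8 → sum 28
  kept (positions 1,3,...): 7 7 8 6 7 6 1 → sum 42
Total = 70.
70 mod 10 = 0, so the number is valid.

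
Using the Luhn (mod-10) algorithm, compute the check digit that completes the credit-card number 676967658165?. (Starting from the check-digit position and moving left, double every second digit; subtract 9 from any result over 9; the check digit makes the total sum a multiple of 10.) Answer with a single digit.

9

Partial digits right→left: 5 6 1 8 5 6 7 6 9 6 7 6
Double every second digit counting from the check-digit position (so the 1st, 3rd, 5th, ... of the partial from the right).
  doubled (with −9 where >9): 1 2 1 5 9 5 → sum 23
  kept as-is: 6 8 6 6 6 6 → sum 38
Total = 23 + 38 = 61.
Check digit = (10 − (61 mod 10)) mod 10 = 9.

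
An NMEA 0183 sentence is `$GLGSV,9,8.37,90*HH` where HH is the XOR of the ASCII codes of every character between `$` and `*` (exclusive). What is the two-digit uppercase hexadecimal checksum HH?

XOR the ASCII codes of the payload characters:
  'G' = 0x47 → acc = 0x47
  'L' = 0x4C → acc = 0x0B
  'G' = 0x47 → acc = 0x4C
  'S' = 0x53 → acc = 0x1F
  'V' = 0x56 → acc = 0x49
  ',' = 0x2C → acc = 0x65
  '9' = 0x39 → acc = 0x5C
  ',' = 0x2C → acc = 0x70
  '8' = 0x38 → acc = 0x48
  '.' = 0x2E → acc = 0x66
  '3' = 0x33 → acc = 0x55
  '7' = 0x37 → acc = 0x62
  ',' = 0x2C → acc = 0x4E
  '9' = 0x39 → acc = 0x77
  '0' = 0x30 → acc = 0x47
Checksum = 0x47.

47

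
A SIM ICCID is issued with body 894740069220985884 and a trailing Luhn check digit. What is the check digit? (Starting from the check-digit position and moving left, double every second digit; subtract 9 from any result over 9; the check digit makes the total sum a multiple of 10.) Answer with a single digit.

Partial digits right→left: 4 8 8 5 8 9 0 2 2 9 6 0 0 4 7 4 9 8
Double every second digit counting from the check-digit position (so the 1st, 3rd, 5th, ... of the partial from the right).
  doubled (with −9 where >9): 8 7 7 0 4 3 0 5 9 → sum 43
  kept as-is: 8 5 9 2 9 0 4 4 8 → sum 49
Total = 43 + 49 = 92.
Check digit = (10 − (92 mod 10)) mod 10 = 8.

8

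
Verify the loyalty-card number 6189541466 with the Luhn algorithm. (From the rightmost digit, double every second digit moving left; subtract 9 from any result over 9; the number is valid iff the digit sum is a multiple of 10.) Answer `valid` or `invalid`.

From the right, keep odd positions and double even positions (subtract 9 from any doubled value over 9):
  doubled (positions 2,4,...): 3 2 1 7 3 → sum 16
  kept (positions 1,3,...): 6 4 4 9 1 → sum 24
Total = 40.
40 mod 10 = 0, so the number is valid.

valid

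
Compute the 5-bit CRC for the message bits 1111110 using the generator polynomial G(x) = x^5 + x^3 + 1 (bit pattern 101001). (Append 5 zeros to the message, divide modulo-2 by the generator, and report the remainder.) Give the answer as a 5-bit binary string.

00100

Append 5 zeros: 111111000000. Divide by 101001 (XOR where the leading bit is 1):
  pos 0: 111111 XOR 101001 = 010110
  pos 1: 101100 XOR 101001 = 000101
  pos 4: 101000 XOR 101001 = 000001
Remainder (last 5 bits) = 00100. This is the CRC / FCS.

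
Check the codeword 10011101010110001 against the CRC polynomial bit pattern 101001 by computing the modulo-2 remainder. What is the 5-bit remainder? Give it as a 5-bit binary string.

00000

Modulo-2 division of 10011101010110001 by 101001:
  pos 0: 100111 XOR 101001 = 001110
  pos 2: 111001 XOR 101001 = 010000
  pos 3: 100000 XOR 101001 = 001001
  pos 5: 100110 XOR 101001 = 001111
  pos 7: 111111 XOR 101001 = 010110
  pos 8: 101100 XOR 101001 = 000101
  pos 11: 101001 XOR 101001 = 000000
Remainder = 00000 (zero — the frame passes the CRC check).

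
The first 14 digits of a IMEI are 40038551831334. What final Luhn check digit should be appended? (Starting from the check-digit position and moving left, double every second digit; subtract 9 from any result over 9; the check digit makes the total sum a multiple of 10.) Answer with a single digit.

2

Partial digits right→left: 4 3 3 1 3 8 1 5 5 8 3 0 0 4
Double every second digit counting from the check-digit position (so the 1st, 3rd, 5th, ... of the partial from the right).
  doubled (with −9 where >9): 8 6 6 2 1 6 0 → sum 29
  kept as-is: 3 1 8 5 8 0 4 → sum 29
Total = 29 + 29 = 58.
Check digit = (10 − (58 mod 10)) mod 10 = 2.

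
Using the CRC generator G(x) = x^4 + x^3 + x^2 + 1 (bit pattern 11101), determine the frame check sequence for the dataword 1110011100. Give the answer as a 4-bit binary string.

1001

Append 4 zeros: 11100111000000. Divide by 11101 (XOR where the leading bit is 1):
  pos 0: 11100 XOR 11101 = 00001
  pos 4: 11110 XOR 11101 = 00011
  pos 7: 11000 XOR 11101 = 00101
  pos 9: 10100 XOR 11101 = 01001
Remainder (last 4 bits) = 1001. This is the CRC / FCS.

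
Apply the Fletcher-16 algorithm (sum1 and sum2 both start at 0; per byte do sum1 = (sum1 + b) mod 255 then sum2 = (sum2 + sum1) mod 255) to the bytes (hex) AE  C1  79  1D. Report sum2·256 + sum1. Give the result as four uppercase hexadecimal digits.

Running sums (mod 255):
  after byte 0 (AE): sum1=174, sum2=174
  after byte 1 (C1): sum1=112, sum2=31
  after byte 2 (79): sum1=233, sum2=9
  after byte 3 (1D): sum1=7, sum2=16
Checksum = sum2·256 + sum1 = 16·256 + 7 = 4103 = 0x1007.

1007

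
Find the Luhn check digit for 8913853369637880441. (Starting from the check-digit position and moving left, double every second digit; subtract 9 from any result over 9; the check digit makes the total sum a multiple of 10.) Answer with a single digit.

Partial digits right→left: 1 4 4 0 8 8 7 3 6 9 6 3 3 5 8 3 1 9 8
Double every second digit counting from the check-digit position (so the 1st, 3rd, 5th, ... of the partial from the right).
  doubled (with −9 where >9): 2 8 7 5 3 3 6 7 2 7 → sum 50
  kept as-is: 4 0 8 3 9 3 5 3 9 → sum 44
Total = 50 + 44 = 94.
Check digit = (10 − (94 mod 10)) mod 10 = 6.

6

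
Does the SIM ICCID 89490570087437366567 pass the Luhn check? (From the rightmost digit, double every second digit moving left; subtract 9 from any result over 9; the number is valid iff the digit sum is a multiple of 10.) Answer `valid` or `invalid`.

invalid

From the right, keep odd positions and double even positions (subtract 9 from any doubled value over 9):
  doubled (positions 2,4,...): 3 3 6 6 5 0 5 0 8 7 → sum 43
  kept (positions 1,3,...): 7 5 6 7 4 8 0 5 9 9 → sum 60
Total = 103.
103 mod 10 = 3, so the number is invalid.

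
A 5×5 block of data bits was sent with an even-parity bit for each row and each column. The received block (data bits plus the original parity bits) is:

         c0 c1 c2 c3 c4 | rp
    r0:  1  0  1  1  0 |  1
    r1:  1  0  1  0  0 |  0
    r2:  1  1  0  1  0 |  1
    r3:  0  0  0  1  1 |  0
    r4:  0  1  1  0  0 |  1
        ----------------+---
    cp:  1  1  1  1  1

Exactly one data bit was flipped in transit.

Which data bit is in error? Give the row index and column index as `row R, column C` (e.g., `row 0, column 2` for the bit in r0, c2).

Recompute each row's even parity and compare to rp:
  r0: data parity 1, sent rp 1 → ok
  r1: data parity 0, sent rp 0 → ok
  r2: data parity 1, sent rp 1 → ok
  r3: data parity 0, sent rp 0 → ok
  r4: data parity 0, sent rp 1 → mismatch
Recompute each column's even parity and compare to cp:
  c0: data parity 1, sent cp 1 → ok
  c1: data parity 0, sent cp 1 → mismatch
  c2: data parity 1, sent cp 1 → ok
  c3: data parity 1, sent cp 1 → ok
  c4: data parity 1, sent cp 1 → ok
Exactly one row (r4) and one column (c1) fail → the flipped bit is at their intersection.

row 4, column 1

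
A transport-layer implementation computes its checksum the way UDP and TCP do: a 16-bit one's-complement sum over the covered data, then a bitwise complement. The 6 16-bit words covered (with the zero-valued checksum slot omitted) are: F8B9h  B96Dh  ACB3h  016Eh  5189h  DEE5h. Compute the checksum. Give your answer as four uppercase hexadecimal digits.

One's-complement addition (fold any carry out of bit 15 back into bit 0):
  0xF8B9 + 0xB96D = 0x1B226 → wrap carry → 0xB227
  0xB227 + 0xACB3 = 0x15EDA → wrap carry → 0x5EDB
  0x5EDB + 0x016E = 0x06049
  0x6049 + 0x5189 = 0x0B1D2
  0xB1D2 + 0xDEE5 = 0x190B7 → wrap carry → 0x90B8
One's-complement sum = 0x90B8.
Checksum = ~0x90B8 & 0xFFFF = 0x6F47.

6F47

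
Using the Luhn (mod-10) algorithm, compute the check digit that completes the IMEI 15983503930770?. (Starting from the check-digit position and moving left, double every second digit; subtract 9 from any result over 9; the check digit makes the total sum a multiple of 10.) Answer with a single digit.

5

Partial digits right→left: 0 7 7 0 3 9 3 0 5 3 8 9 5 1
Double every second digit counting from the check-digit position (so the 1st, 3rd, 5th, ... of the partial from the right).
  doubled (with −9 where >9): 0 5 6 6 1 7 1 → sum 26
  kept as-is: 7 0 9 0 3 9 1 → sum 29
Total = 26 + 29 = 55.
Check digit = (10 − (55 mod 10)) mod 10 = 5.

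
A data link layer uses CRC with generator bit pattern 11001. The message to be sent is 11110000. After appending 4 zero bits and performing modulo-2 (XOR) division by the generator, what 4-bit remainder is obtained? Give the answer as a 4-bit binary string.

Append 4 zeros: 111100000000. Divide by 11001 (XOR where the leading bit is 1):
  pos 0: 11110 XOR 11001 = 00111
  pos 2: 11100 XOR 11001 = 00101
  pos 4: 10100 XOR 11001 = 01101
  pos 5: 11010 XOR 11001 = 00011
Remainder (last 4 bits) = 1100. This is the CRC / FCS.

1100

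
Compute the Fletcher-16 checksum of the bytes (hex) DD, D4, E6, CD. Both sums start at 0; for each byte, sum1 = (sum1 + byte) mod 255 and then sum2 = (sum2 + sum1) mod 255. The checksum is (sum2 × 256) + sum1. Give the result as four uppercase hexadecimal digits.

Running sums (mod 255):
  after byte 0 (DD): sum1=221, sum2=221
  after byte 1 (D4): sum1=178, sum2=144
  after byte 2 (E6): sum1=153, sum2=42
  after byte 3 (CD): sum1=103, sum2=145
Checksum = sum2·256 + sum1 = 145·256 + 103 = 37223 = 0x9167.

9167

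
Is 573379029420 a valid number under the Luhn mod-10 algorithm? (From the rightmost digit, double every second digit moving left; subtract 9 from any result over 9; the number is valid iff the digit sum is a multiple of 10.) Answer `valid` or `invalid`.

valid

From the right, keep odd positions and double even positions (subtract 9 from any doubled value over 9):
  doubled (positions 2,4,...): 4 9 0 5 6 1 → sum 25
  kept (positions 1,3,...): 0 4 2 9 3 7 → sum 25
Total = 50.
50 mod 10 = 0, so the number is valid.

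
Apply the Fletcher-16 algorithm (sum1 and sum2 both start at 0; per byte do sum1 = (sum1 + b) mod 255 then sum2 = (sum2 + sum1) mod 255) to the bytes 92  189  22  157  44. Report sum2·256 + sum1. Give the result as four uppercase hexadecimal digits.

Running sums (mod 255):
  after byte 0 (92): sum1=92, sum2=92
  after byte 1 (189): sum1=26, sum2=118
  after byte 2 (22): sum1=48, sum2=166
  after byte 3 (157): sum1=205, sum2=116
  after byte 4 (44): sum1=249, sum2=110
Checksum = sum2·256 + sum1 = 110·256 + 249 = 28409 = 0x6EF9.

6EF9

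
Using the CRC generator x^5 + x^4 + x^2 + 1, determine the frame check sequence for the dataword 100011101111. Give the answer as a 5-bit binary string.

00000

Append 5 zeros: 10001110111100000. Divide by 110101 (XOR where the leading bit is 1):
  pos 0: 100011 XOR 110101 = 010110
  pos 1: 101101 XOR 110101 = 011000
  pos 2: 110000 XOR 110101 = 000101
  pos 5: 101111 XOR 110101 = 011010
  pos 6: 110101 XOR 110101 = 000000
Remainder (last 5 bits) = 00000. This is the CRC / FCS.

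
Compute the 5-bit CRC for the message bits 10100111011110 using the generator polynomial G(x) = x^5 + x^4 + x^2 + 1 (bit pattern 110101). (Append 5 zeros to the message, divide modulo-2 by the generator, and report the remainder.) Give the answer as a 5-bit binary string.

Append 5 zeros: 1010011101111000000. Divide by 110101 (XOR where the leading bit is 1):
  pos 0: 101001 XOR 110101 = 011100
  pos 1: 111001 XOR 110101 = 001100
  pos 3: 110010 XOR 110101 = 000111
  pos 6: 111111 XOR 110101 = 001010
  pos 8: 101010 XOR 110101 = 011111
  pos 9: 111110 XOR 110101 = 001011
  pos 11: 101100 XOR 110101 = 011001
  pos 12: 110010 XOR 110101 = 000111
Remainder (last 5 bits) = 01110. This is the CRC / FCS.

01110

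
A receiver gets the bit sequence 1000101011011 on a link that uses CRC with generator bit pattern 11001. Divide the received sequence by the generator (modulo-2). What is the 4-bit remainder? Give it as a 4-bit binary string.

0000

Modulo-2 division of 1000101011011 by 11001:
  pos 0: 10001 XOR 11001 = 01000
  pos 1: 10000 XOR 11001 = 01001
  pos 2: 10011 XOR 11001 = 01010
  pos 3: 10100 XOR 11001 = 01101
  pos 4: 11011 XOR 11001 = 00010
  pos 7: 10101 XOR 11001 = 01100
  pos 8: 11001 XOR 11001 = 00000
Remainder = 0000 (zero — the frame passes the CRC check).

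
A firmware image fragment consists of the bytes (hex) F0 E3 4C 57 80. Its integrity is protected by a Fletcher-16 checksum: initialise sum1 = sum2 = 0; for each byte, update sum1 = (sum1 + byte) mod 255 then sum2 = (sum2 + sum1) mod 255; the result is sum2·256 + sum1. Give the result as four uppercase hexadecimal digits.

58F8

Running sums (mod 255):
  after byte 0 (F0): sum1=240, sum2=240
  after byte 1 (E3): sum1=212, sum2=197
  after byte 2 (4C): sum1=33, sum2=230
  after byte 3 (57): sum1=120, sum2=95
  after byte 4 (80): sum1=248, sum2=88
Checksum = sum2·256 + sum1 = 88·256 + 248 = 22776 = 0x58F8.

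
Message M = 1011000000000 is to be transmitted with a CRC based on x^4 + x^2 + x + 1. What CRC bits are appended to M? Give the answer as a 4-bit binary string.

Append 4 zeros: 10110000000000000. Divide by 10111 (XOR where the leading bit is 1):
  pos 0: 10110 XOR 10111 = 00001
  pos 4: 10000 XOR 10111 = 00111
  pos 6: 11100 XOR 10111 = 01011
  pos 7: 10110 XOR 10111 = 00001
  pos 11: 10000 XOR 10111 = 00111
Remainder (last 4 bits) = 1110. This is the CRC / FCS.

1110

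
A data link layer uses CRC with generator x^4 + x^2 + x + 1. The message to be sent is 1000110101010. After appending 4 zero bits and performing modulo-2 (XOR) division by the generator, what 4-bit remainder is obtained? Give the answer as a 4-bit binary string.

0110

Append 4 zeros: 10001101010100000. Divide by 10111 (XOR where the leading bit is 1):
  pos 0: 10001 XOR 10111 = 00110
  pos 2: 11010 XOR 10111 = 01101
  pos 3: 11011 XOR 10111 = 01100
  pos 4: 11000 XOR 10111 = 01111
  pos 5: 11111 XOR 10111 = 01000
  pos 6: 10000 XOR 10111 = 00111
  pos 8: 11110 XOR 10111 = 01001
  pos 9: 10010 XOR 10111 = 00101
  pos 11: 10100 XOR 10111 = 00011
Remainder (last 4 bits) = 0110. This is the CRC / FCS.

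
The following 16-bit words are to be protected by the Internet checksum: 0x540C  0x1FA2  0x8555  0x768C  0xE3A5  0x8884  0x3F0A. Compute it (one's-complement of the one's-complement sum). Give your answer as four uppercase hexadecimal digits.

One's-complement addition (fold any carry out of bit 15 back into bit 0):
  0x540C + 0x1FA2 = 0x073AE
  0x73AE + 0x8555 = 0x0F903
  0xF903 + 0x768C = 0x16F8F → wrap carry → 0x6F90
  0x6F90 + 0xE3A5 = 0x15335 → wrap carry → 0x5336
  0x5336 + 0x8884 = 0x0DBBA
  0xDBBA + 0x3F0A = 0x11AC4 → wrap carry → 0x1AC5
One's-complement sum = 0x1AC5.
Checksum = ~0x1AC5 & 0xFFFF = 0xE53A.

E53A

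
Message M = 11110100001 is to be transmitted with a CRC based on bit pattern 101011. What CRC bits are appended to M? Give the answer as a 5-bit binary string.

01001

Append 5 zeros: 1111010000100000. Divide by 101011 (XOR where the leading bit is 1):
  pos 0: 111101 XOR 101011 = 010110
  pos 1: 101100 XOR 101011 = 000111
  pos 4: 111000 XOR 101011 = 010011
  pos 5: 100111 XOR 101011 = 001100
  pos 7: 110000 XOR 101011 = 011011
  pos 8: 110110 XOR 101011 = 011101
  pos 9: 111010 XOR 101011 = 010001
  pos 10: 100010 XOR 101011 = 001001
Remainder (last 5 bits) = 01001. This is the CRC / FCS.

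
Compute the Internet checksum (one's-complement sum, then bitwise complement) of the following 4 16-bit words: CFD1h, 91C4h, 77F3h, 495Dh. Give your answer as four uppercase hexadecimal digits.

DD18

One's-complement addition (fold any carry out of bit 15 back into bit 0):
  0xCFD1 + 0x91C4 = 0x16195 → wrap carry → 0x6196
  0x6196 + 0x77F3 = 0x0D989
  0xD989 + 0x495D = 0x122E6 → wrap carry → 0x22E7
One's-complement sum = 0x22E7.
Checksum = ~0x22E7 & 0xFFFF = 0xDD18.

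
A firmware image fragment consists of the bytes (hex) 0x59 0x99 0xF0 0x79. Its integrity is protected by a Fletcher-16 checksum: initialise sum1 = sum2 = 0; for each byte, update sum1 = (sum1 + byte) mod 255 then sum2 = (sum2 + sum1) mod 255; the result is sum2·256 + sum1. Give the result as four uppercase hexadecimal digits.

Running sums (mod 255):
  after byte 0 (0x59): sum1=89, sum2=89
  after byte 1 (0x99): sum1=242, sum2=76
  after byte 2 (0xF0): sum1=227, sum2=48
  after byte 3 (0x79): sum1=93, sum2=141
Checksum = sum2·256 + sum1 = 141·256 + 93 = 36189 = 0x8D5D.

8D5D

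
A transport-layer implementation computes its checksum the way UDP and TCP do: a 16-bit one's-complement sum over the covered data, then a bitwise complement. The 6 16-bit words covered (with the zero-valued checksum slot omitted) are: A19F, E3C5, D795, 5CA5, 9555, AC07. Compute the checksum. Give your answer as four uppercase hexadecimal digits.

One's-complement addition (fold any carry out of bit 15 back into bit 0):
  0xA19F + 0xE3C5 = 0x18564 → wrap carry → 0x8565
  0x8565 + 0xD795 = 0x15CFA → wrap carry → 0x5CFB
  0x5CFB + 0x5CA5 = 0x0B9A0
  0xB9A0 + 0x9555 = 0x14EF5 → wrap carry → 0x4EF6
  0x4EF6 + 0xAC07 = 0x0FAFD
One's-complement sum = 0xFAFD.
Checksum = ~0xFAFD & 0xFFFF = 0x0502.

0502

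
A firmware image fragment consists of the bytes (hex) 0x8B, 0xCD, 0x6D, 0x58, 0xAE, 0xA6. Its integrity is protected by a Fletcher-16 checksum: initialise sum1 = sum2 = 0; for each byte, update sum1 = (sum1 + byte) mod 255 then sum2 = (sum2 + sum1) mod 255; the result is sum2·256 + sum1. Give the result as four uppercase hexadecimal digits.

Running sums (mod 255):
  after byte 0 (0x8B): sum1=139, sum2=139
  after byte 1 (0xCD): sum1=89, sum2=228
  after byte 2 (0x6D): sum1=198, sum2=171
  after byte 3 (0x58): sum1=31, sum2=202
  after byte 4 (0xAE): sum1=205, sum2=152
  after byte 5 (0xA6): sum1=116, sum2=13
Checksum = sum2·256 + sum1 = 13·256 + 116 = 3444 = 0x0D74.

0D74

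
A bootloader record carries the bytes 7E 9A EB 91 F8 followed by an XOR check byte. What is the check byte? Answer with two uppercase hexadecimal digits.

66

XOR the bytes together:
  start with 0x7E
  0x7E ⊕ 0x9A = 0xE4
  0xE4 ⊕ 0xEB = 0x0F
  0x0F ⊕ 0x91 = 0x9E
  0x9E ⊕ 0xF8 = 0x66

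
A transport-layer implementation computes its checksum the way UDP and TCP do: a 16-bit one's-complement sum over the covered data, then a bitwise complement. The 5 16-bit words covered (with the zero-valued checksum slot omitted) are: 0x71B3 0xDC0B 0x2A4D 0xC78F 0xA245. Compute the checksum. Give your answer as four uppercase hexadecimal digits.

1E1E

One's-complement addition (fold any carry out of bit 15 back into bit 0):
  0x71B3 + 0xDC0B = 0x14DBE → wrap carry → 0x4DBF
  0x4DBF + 0x2A4D = 0x0780C
  0x780C + 0xC78F = 0x13F9B → wrap carry → 0x3F9C
  0x3F9C + 0xA245 = 0x0E1E1
One's-complement sum = 0xE1E1.
Checksum = ~0xE1E1 & 0xFFFF = 0x1E1E.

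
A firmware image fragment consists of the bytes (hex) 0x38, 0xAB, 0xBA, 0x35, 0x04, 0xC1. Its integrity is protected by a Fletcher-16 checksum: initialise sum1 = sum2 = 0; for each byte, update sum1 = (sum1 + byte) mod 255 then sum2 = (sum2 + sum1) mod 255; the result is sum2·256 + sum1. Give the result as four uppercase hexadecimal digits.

0099

Running sums (mod 255):
  after byte 0 (0x38): sum1=56, sum2=56
  after byte 1 (0xAB): sum1=227, sum2=28
  after byte 2 (0xBA): sum1=158, sum2=186
  after byte 3 (0x35): sum1=211, sum2=142
  after byte 4 (0x04): sum1=215, sum2=102
  after byte 5 (0xC1): sum1=153, sum2=0
Checksum = sum2·256 + sum1 = 0·256 + 153 = 153 = 0x0099.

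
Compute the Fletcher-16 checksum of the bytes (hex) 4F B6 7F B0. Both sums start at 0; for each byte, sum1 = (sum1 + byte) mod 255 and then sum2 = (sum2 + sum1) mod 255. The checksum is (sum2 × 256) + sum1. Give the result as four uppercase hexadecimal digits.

1136

Running sums (mod 255):
  after byte 0 (4F): sum1=79, sum2=79
  after byte 1 (B6): sum1=6, sum2=85
  after byte 2 (7F): sum1=133, sum2=218
  after byte 3 (B0): sum1=54, sum2=17
Checksum = sum2·256 + sum1 = 17·256 + 54 = 4406 = 0x1136.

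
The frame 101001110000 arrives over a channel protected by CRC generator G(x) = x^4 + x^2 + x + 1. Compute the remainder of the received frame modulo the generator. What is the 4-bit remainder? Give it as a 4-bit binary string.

Modulo-2 division of 101001110000 by 10111:
  pos 0: 10100 XOR 10111 = 00011
  pos 3: 11111 XOR 10111 = 01000
  pos 4: 10000 XOR 10111 = 00111
  pos 6: 11100 XOR 10111 = 01011
  pos 7: 10110 XOR 10111 = 00001
Remainder = 0001 (nonzero — an error is detected).

0001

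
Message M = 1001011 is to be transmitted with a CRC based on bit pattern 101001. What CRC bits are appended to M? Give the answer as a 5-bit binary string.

Append 5 zeros: 100101100000. Divide by 101001 (XOR where the leading bit is 1):
  pos 0: 100101 XOR 101001 = 001100
  pos 2: 110010 XOR 101001 = 011011
  pos 3: 110110 XOR 101001 = 011111
  pos 4: 111110 XOR 101001 = 010111
  pos 5: 101110 XOR 101001 = 000111
Remainder (last 5 bits) = 01110. This is the CRC / FCS.

01110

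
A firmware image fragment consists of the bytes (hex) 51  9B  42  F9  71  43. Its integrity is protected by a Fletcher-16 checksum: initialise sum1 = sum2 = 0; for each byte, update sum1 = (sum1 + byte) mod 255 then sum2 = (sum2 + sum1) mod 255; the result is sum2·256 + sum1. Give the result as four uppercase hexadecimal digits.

Running sums (mod 255):
  after byte 0 (51): sum1=81, sum2=81
  after byte 1 (9B): sum1=236, sum2=62
  after byte 2 (42): sum1=47, sum2=109
  after byte 3 (F9): sum1=41, sum2=150
  after byte 4 (71): sum1=154, sum2=49
  after byte 5 (43): sum1=221, sum2=15
Checksum = sum2·256 + sum1 = 15·256 + 221 = 4061 = 0x0FDD.

0FDD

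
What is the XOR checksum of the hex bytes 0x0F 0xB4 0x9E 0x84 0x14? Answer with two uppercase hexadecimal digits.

XOR the bytes together:
  start with 0x0F
  0x0F ⊕ 0xB4 = 0xBB
  0xBB ⊕ 0x9E = 0x25
  0x25 ⊕ 0x84 = 0xA1
  0xA1 ⊕ 0x14 = 0xB5

B5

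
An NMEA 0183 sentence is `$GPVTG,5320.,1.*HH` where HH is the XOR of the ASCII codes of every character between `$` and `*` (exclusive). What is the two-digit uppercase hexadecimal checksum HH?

XOR the ASCII codes of the payload characters:
  'G' = 0x47 → acc = 0x47
  'P' = 0x50 → acc = 0x17
  'V' = 0x56 → acc = 0x41
  'T' = 0x54 → acc = 0x15
  'G' = 0x47 → acc = 0x52
  ',' = 0x2C → acc = 0x7E
  '5' = 0x35 → acc = 0x4B
  '3' = 0x33 → acc = 0x78
  '2' = 0x32 → acc = 0x4A
  '0' = 0x30 → acc = 0x7A
  '.' = 0x2E → acc = 0x54
  ',' = 0x2C → acc = 0x78
  '1' = 0x31 → acc = 0x49
  '.' = 0x2E → acc = 0x67
Checksum = 0x67.

67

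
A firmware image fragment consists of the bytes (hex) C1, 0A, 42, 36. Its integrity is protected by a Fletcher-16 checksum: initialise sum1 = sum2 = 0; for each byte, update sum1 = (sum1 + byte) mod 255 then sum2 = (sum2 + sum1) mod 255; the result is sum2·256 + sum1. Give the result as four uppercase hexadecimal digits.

DF44

Running sums (mod 255):
  after byte 0 (C1): sum1=193, sum2=193
  after byte 1 (0A): sum1=203, sum2=141
  after byte 2 (42): sum1=14, sum2=155
  after byte 3 (36): sum1=68, sum2=223
Checksum = sum2·256 + sum1 = 223·256 + 68 = 57156 = 0xDF44.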